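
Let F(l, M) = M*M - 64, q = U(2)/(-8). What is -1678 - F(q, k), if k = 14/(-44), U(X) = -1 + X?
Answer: -781225/484 ≈ -1614.1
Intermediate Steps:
q = -1/8 (q = (-1 + 2)/(-8) = 1*(-1/8) = -1/8 ≈ -0.12500)
k = -7/22 (k = 14*(-1/44) = -7/22 ≈ -0.31818)
F(l, M) = -64 + M**2 (F(l, M) = M**2 - 64 = -64 + M**2)
-1678 - F(q, k) = -1678 - (-64 + (-7/22)**2) = -1678 - (-64 + 49/484) = -1678 - 1*(-30927/484) = -1678 + 30927/484 = -781225/484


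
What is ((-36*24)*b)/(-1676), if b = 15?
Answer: 3240/419 ≈ 7.7327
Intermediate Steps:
((-36*24)*b)/(-1676) = (-36*24*15)/(-1676) = -864*15*(-1/1676) = -12960*(-1/1676) = 3240/419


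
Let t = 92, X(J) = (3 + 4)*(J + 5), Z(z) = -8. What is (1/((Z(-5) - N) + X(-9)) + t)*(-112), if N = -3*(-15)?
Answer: -834512/81 ≈ -10303.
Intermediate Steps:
N = 45
X(J) = 35 + 7*J (X(J) = 7*(5 + J) = 35 + 7*J)
(1/((Z(-5) - N) + X(-9)) + t)*(-112) = (1/((-8 - 1*45) + (35 + 7*(-9))) + 92)*(-112) = (1/((-8 - 45) + (35 - 63)) + 92)*(-112) = (1/(-53 - 28) + 92)*(-112) = (1/(-81) + 92)*(-112) = (-1/81 + 92)*(-112) = (7451/81)*(-112) = -834512/81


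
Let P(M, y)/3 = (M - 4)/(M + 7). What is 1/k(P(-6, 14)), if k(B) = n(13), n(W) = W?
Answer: 1/13 ≈ 0.076923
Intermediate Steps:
P(M, y) = 3*(-4 + M)/(7 + M) (P(M, y) = 3*((M - 4)/(M + 7)) = 3*((-4 + M)/(7 + M)) = 3*(-4 + M)/(7 + M))
k(B) = 13
1/k(P(-6, 14)) = 1/13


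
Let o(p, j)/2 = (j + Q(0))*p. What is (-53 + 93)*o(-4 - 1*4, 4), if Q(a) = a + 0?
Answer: -2560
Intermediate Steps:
Q(a) = a
o(p, j) = 2*j*p (o(p, j) = 2*((j + 0)*p) = 2*(j*p) = 2*j*p)
(-53 + 93)*o(-4 - 1*4, 4) = (-53 + 93)*(2*4*(-4 - 1*4)) = 40*(2*4*(-4 - 4)) = 40*(2*4*(-8)) = 40*(-64) = -2560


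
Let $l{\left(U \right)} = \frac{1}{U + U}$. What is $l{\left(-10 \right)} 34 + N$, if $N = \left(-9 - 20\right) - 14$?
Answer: $- \frac{447}{10} \approx -44.7$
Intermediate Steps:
$l{\left(U \right)} = \frac{1}{2 U}$
$N = -43$ ($N = -29 - 14 = -43$)
$l{\left(-10 \right)} 34 + N = \frac{1}{2 \left(-10\right)} 34 - 43 = \frac{1}{2} \left(- \frac{1}{10}\right) 34 - 43 = \left(- \frac{1}{20}\right) 34 - 43 = - \frac{17}{10} - 43 = - \frac{447}{10}$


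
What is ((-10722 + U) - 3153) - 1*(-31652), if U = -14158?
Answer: 3619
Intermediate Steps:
((-10722 + U) - 3153) - 1*(-31652) = ((-10722 - 14158) - 3153) - 1*(-31652) = (-24880 - 3153) + 31652 = -28033 + 31652 = 3619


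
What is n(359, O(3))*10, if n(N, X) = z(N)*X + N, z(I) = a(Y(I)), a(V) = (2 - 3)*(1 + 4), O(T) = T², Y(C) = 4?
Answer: 3140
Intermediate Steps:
a(V) = -5 (a(V) = -1*5 = -5)
z(I) = -5
n(N, X) = N - 5*X (n(N, X) = -5*X + N = N - 5*X)
n(359, O(3))*10 = (359 - 5*3²)*10 = (359 - 5*9)*10 = (359 - 45)*10 = 314*10 = 3140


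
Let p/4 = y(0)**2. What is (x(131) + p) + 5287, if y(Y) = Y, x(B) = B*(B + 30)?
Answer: 26378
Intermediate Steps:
x(B) = B*(30 + B)
p = 0 (p = 4*0**2 = 4*0 = 0)
(x(131) + p) + 5287 = (131*(30 + 131) + 0) + 5287 = (131*161 + 0) + 5287 = (21091 + 0) + 5287 = 21091 + 5287 = 26378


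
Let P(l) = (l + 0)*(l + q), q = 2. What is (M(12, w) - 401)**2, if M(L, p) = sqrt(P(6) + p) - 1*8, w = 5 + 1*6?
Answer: (409 - sqrt(59))**2 ≈ 1.6106e+5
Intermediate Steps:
w = 11 (w = 5 + 6 = 11)
P(l) = l*(2 + l) (P(l) = (l + 0)*(l + 2) = l*(2 + l))
M(L, p) = -8 + sqrt(48 + p) (M(L, p) = sqrt(6*(2 + 6) + p) - 1*8 = sqrt(6*8 + p) - 8 = sqrt(48 + p) - 8 = -8 + sqrt(48 + p))
(M(12, w) - 401)**2 = ((-8 + sqrt(48 + 11)) - 401)**2 = ((-8 + sqrt(59)) - 401)**2 = (-409 + sqrt(59))**2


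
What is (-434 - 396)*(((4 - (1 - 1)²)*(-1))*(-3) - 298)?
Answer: 237380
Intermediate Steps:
(-434 - 396)*(((4 - (1 - 1)²)*(-1))*(-3) - 298) = -830*(((4 - 1*0²)*(-1))*(-3) - 298) = -830*(((4 - 1*0)*(-1))*(-3) - 298) = -830*(((4 + 0)*(-1))*(-3) - 298) = -830*((4*(-1))*(-3) - 298) = -830*(-4*(-3) - 298) = -830*(12 - 298) = -830*(-286) = 237380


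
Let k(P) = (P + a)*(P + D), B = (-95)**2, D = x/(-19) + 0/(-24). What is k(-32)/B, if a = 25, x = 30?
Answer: 4466/171475 ≈ 0.026045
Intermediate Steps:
D = -30/19 (D = 30/(-19) + 0/(-24) = 30*(-1/19) + 0*(-1/24) = -30/19 + 0 = -30/19 ≈ -1.5789)
B = 9025
k(P) = (25 + P)*(-30/19 + P) (k(P) = (P + 25)*(P - 30/19) = (25 + P)*(-30/19 + P))
k(-32)/B = (-750/19 + (-32)**2 + (445/19)*(-32))/9025 = (-750/19 + 1024 - 14240/19)*(1/9025) = (4466/19)*(1/9025) = 4466/171475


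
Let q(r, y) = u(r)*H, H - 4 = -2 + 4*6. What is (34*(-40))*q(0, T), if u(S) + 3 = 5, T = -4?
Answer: -70720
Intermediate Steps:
u(S) = 2 (u(S) = -3 + 5 = 2)
H = 26 (H = 4 + (-2 + 4*6) = 4 + (-2 + 24) = 4 + 22 = 26)
q(r, y) = 52 (q(r, y) = 2*26 = 52)
(34*(-40))*q(0, T) = (34*(-40))*52 = -1360*52 = -70720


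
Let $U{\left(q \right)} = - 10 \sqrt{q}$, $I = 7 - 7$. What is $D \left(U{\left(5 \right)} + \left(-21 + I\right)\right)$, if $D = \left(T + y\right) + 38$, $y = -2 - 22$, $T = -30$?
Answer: $336 + 160 \sqrt{5} \approx 693.77$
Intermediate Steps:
$y = -24$
$I = 0$ ($I = 7 - 7 = 0$)
$D = -16$ ($D = \left(-30 - 24\right) + 38 = -54 + 38 = -16$)
$D \left(U{\left(5 \right)} + \left(-21 + I\right)\right) = - 16 \left(- 10 \sqrt{5} + \left(-21 + 0\right)\right) = - 16 \left(- 10 \sqrt{5} - 21\right) = - 16 \left(-21 - 10 \sqrt{5}\right) = 336 + 160 \sqrt{5}$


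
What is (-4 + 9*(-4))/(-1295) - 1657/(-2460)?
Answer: 448843/637140 ≈ 0.70446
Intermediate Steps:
(-4 + 9*(-4))/(-1295) - 1657/(-2460) = (-4 - 36)*(-1/1295) - 1657*(-1/2460) = -40*(-1/1295) + 1657/2460 = 8/259 + 1657/2460 = 448843/637140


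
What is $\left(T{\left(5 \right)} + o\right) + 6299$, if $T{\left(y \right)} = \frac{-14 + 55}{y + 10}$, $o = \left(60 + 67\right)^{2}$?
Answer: $\frac{336461}{15} \approx 22431.0$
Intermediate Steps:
$o = 16129$ ($o = 127^{2} = 16129$)
$T{\left(y \right)} = \frac{41}{10 + y}$
$\left(T{\left(5 \right)} + o\right) + 6299 = \left(\frac{41}{10 + 5} + 16129\right) + 6299 = \left(\frac{41}{15} + 16129\right) + 6299 = \frac{241976}{15} + 6299 = \frac{336461}{15}$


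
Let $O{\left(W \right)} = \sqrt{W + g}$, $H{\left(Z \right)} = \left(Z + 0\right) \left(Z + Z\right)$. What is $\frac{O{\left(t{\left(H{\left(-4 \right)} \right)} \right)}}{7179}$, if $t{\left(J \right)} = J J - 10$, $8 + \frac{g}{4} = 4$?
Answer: $\frac{\sqrt{998}}{7179} \approx 0.0044005$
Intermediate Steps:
$H{\left(Z \right)} = 2 Z^{2}$ ($H{\left(Z \right)} = Z 2 Z = 2 Z^{2}$)
$g = -16$ ($g = -32 + 4 \cdot 4 = -32 + 16 = -16$)
$t{\left(J \right)} = -10 + J^{2}$ ($t{\left(J \right)} = J^{2} - 10 = -10 + J^{2}$)
$O{\left(W \right)} = \sqrt{-16 + W}$ ($O{\left(W \right)} = \sqrt{W - 16} = \sqrt{-16 + W}$)
$\frac{O{\left(t{\left(H{\left(-4 \right)} \right)} \right)}}{7179} = \frac{\sqrt{-16 - \left(10 - \left(2 \left(-4\right)^{2}\right)^{2}\right)}}{7179} = \sqrt{-16 - \left(10 - \left(2 \cdot 16\right)^{2}\right)} \frac{1}{7179} = \sqrt{-16 - \left(10 - 32^{2}\right)} \frac{1}{7179} = \sqrt{-16 + \left(-10 + 1024\right)} \frac{1}{7179} = \sqrt{-16 + 1014} \cdot \frac{1}{7179} = \sqrt{998} \cdot \frac{1}{7179} = \frac{\sqrt{998}}{7179}$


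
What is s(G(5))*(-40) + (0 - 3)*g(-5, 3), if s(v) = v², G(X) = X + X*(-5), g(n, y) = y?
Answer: -16009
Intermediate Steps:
G(X) = -4*X (G(X) = X - 5*X = -4*X)
s(G(5))*(-40) + (0 - 3)*g(-5, 3) = (-4*5)²*(-40) + (0 - 3)*3 = (-20)²*(-40) - 3*3 = 400*(-40) - 9 = -16000 - 9 = -16009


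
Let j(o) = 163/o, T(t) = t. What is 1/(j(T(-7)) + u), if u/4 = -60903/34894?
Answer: -122129/3696503 ≈ -0.033039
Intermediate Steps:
u = -121806/17447 (u = 4*(-60903/34894) = -121806/17447 ≈ -6.9815)
1/(j(T(-7)) + u) = 1/(163/(-7) - 121806/17447) = 1/(163*(-⅐) - 121806/17447) = 1/(-163/7 - 121806/17447) = 1/(-3696503/122129) = -122129/3696503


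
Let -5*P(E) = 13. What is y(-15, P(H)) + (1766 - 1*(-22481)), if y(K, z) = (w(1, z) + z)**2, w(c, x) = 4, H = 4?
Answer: 606224/25 ≈ 24249.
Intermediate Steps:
P(E) = -13/5 (P(E) = -1/5*13 = -13/5)
y(K, z) = (4 + z)**2
y(-15, P(H)) + (1766 - 1*(-22481)) = (4 - 13/5)**2 + (1766 - 1*(-22481)) = (7/5)**2 + (1766 + 22481) = 49/25 + 24247 = 606224/25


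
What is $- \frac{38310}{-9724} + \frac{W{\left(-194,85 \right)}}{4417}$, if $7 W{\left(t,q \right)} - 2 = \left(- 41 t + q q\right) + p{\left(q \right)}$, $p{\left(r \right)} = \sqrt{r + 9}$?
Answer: $\frac{666063467}{150328178} + \frac{\sqrt{94}}{30919} \approx 4.431$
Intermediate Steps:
$p{\left(r \right)} = \sqrt{9 + r}$
$W{\left(t,q \right)} = \frac{2}{7} - \frac{41 t}{7} + \frac{q^{2}}{7} + \frac{\sqrt{9 + q}}{7}$ ($W{\left(t,q \right)} = \frac{2}{7} + \frac{\left(- 41 t + q q\right) + \sqrt{9 + q}}{7} = \frac{2}{7} + \frac{\left(- 41 t + q^{2}\right) + \sqrt{9 + q}}{7} = \frac{2}{7} + \frac{\left(q^{2} - 41 t\right) + \sqrt{9 + q}}{7} = \frac{2}{7} + \frac{q^{2} + \sqrt{9 + q} - 41 t}{7} = \frac{2}{7} + \left(- \frac{41 t}{7} + \frac{q^{2}}{7} + \frac{\sqrt{9 + q}}{7}\right) = \frac{2}{7} - \frac{41 t}{7} + \frac{q^{2}}{7} + \frac{\sqrt{9 + q}}{7}$)
$- \frac{38310}{-9724} + \frac{W{\left(-194,85 \right)}}{4417} = - \frac{38310}{-9724} + \frac{\frac{2}{7} - - \frac{7954}{7} + \frac{85^{2}}{7} + \frac{\sqrt{9 + 85}}{7}}{4417} = \left(-38310\right) \left(- \frac{1}{9724}\right) + \left(\frac{2}{7} + \frac{7954}{7} + \frac{1}{7} \cdot 7225 + \frac{\sqrt{94}}{7}\right) \frac{1}{4417} = \frac{19155}{4862} + \left(\frac{2}{7} + \frac{7954}{7} + \frac{7225}{7} + \frac{\sqrt{94}}{7}\right) \frac{1}{4417} = \frac{19155}{4862} + \left(\frac{15181}{7} + \frac{\sqrt{94}}{7}\right) \frac{1}{4417} = \frac{19155}{4862} + \left(\frac{15181}{30919} + \frac{\sqrt{94}}{30919}\right) = \frac{666063467}{150328178} + \frac{\sqrt{94}}{30919}$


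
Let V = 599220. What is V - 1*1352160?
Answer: -752940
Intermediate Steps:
V - 1*1352160 = 599220 - 1*1352160 = 599220 - 1352160 = -752940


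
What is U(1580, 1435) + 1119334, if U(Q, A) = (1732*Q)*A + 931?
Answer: 3928083865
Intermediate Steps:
U(Q, A) = 931 + 1732*A*Q (U(Q, A) = 1732*A*Q + 931 = 931 + 1732*A*Q)
U(1580, 1435) + 1119334 = (931 + 1732*1435*1580) + 1119334 = (931 + 3926963600) + 1119334 = 3926964531 + 1119334 = 3928083865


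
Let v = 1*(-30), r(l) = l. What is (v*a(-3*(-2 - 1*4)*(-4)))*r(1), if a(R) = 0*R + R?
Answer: 2160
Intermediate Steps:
a(R) = R (a(R) = 0 + R = R)
v = -30
(v*a(-3*(-2 - 1*4)*(-4)))*r(1) = -30*(-3*(-2 - 1*4))*(-4)*1 = -30*(-3*(-2 - 4))*(-4)*1 = -30*(-3*(-6))*(-4)*1 = -540*(-4)*1 = -30*(-72)*1 = 2160*1 = 2160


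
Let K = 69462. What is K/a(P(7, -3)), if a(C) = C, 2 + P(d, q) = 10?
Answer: 34731/4 ≈ 8682.8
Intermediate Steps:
P(d, q) = 8 (P(d, q) = -2 + 10 = 8)
K/a(P(7, -3)) = 69462/8 = 69462*(1/8) = 34731/4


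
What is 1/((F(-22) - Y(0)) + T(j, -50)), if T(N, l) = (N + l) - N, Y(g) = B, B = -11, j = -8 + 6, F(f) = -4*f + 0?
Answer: 1/49 ≈ 0.020408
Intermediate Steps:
F(f) = -4*f
j = -2
Y(g) = -11
T(N, l) = l
1/((F(-22) - Y(0)) + T(j, -50)) = 1/((-4*(-22) - 1*(-11)) - 50) = 1/((88 + 11) - 50) = 1/(99 - 50) = 1/49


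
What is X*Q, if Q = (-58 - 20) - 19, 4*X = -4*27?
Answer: 2619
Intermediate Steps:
X = -27 (X = (-4*27)/4 = (1/4)*(-108) = -27)
Q = -97 (Q = -78 - 19 = -97)
X*Q = -27*(-97) = 2619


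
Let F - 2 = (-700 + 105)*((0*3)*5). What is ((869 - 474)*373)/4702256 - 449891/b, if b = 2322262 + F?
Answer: -221668985957/1364984978448 ≈ -0.16240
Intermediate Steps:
F = 2 (F = 2 + (-700 + 105)*((0*3)*5) = 2 - 0*5 = 2 - 595*0 = 2 + 0 = 2)
b = 2322264 (b = 2322262 + 2 = 2322264)
((869 - 474)*373)/4702256 - 449891/b = ((869 - 474)*373)/4702256 - 449891/2322264 = (395*373)*(1/4702256) - 449891*1/2322264 = 147335*(1/4702256) - 449891/2322264 = 147335/4702256 - 449891/2322264 = -221668985957/1364984978448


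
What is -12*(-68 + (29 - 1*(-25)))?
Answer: 168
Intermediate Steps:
-12*(-68 + (29 - 1*(-25))) = -12*(-68 + (29 + 25)) = -12*(-68 + 54) = -12*(-14) = 168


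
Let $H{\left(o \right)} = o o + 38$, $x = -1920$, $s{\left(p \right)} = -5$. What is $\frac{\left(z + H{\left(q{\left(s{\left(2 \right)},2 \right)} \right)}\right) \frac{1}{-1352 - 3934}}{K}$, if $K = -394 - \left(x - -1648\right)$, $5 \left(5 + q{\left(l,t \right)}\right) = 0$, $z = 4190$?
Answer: $\frac{4253}{644892} \approx 0.0065949$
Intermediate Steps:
$q{\left(l,t \right)} = -5$ ($q{\left(l,t \right)} = -5 + \frac{1}{5} \cdot 0 = -5 + 0 = -5$)
$H{\left(o \right)} = 38 + o^{2}$ ($H{\left(o \right)} = o^{2} + 38 = 38 + o^{2}$)
$K = -122$ ($K = -394 - \left(-1920 - -1648\right) = -394 - \left(-1920 + 1648\right) = -394 - -272 = -394 + 272 = -122$)
$\frac{\left(z + H{\left(q{\left(s{\left(2 \right)},2 \right)} \right)}\right) \frac{1}{-1352 - 3934}}{K} = \frac{\left(4190 + \left(38 + \left(-5\right)^{2}\right)\right) \frac{1}{-1352 - 3934}}{-122} = \frac{4190 + \left(38 + 25\right)}{-5286} \left(- \frac{1}{122}\right) = \left(4190 + 63\right) \left(- \frac{1}{5286}\right) \left(- \frac{1}{122}\right) = 4253 \left(- \frac{1}{5286}\right) \left(- \frac{1}{122}\right) = \left(- \frac{4253}{5286}\right) \left(- \frac{1}{122}\right) = \frac{4253}{644892}$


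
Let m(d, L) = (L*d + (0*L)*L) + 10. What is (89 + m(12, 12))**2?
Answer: 59049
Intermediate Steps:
m(d, L) = 10 + L*d (m(d, L) = (L*d + 0*L) + 10 = (L*d + 0) + 10 = L*d + 10 = 10 + L*d)
(89 + m(12, 12))**2 = (89 + (10 + 12*12))**2 = (89 + (10 + 144))**2 = (89 + 154)**2 = 243**2 = 59049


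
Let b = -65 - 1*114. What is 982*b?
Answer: -175778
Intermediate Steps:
b = -179 (b = -65 - 114 = -179)
982*b = 982*(-179) = -175778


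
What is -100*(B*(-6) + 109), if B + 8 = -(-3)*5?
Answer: -6700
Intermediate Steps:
B = 7 (B = -8 - (-3)*5 = -8 - 1*(-15) = -8 + 15 = 7)
-100*(B*(-6) + 109) = -100*(7*(-6) + 109) = -100*(-42 + 109) = -100*67 = -6700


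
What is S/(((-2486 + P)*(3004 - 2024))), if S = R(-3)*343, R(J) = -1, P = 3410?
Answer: -1/2640 ≈ -0.00037879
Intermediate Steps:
S = -343 (S = -1*343 = -343)
S/(((-2486 + P)*(3004 - 2024))) = -343*1/((-2486 + 3410)*(3004 - 2024)) = -343/(924*980) = -343/905520 = -343*1/905520 = -1/2640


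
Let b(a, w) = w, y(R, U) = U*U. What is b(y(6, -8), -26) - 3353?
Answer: -3379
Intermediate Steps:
y(R, U) = U²
b(y(6, -8), -26) - 3353 = -26 - 3353 = -3379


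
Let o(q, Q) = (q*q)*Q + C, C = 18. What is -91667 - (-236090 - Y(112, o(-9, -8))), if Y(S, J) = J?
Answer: 143793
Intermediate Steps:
o(q, Q) = 18 + Q*q² (o(q, Q) = (q*q)*Q + 18 = q²*Q + 18 = Q*q² + 18 = 18 + Q*q²)
-91667 - (-236090 - Y(112, o(-9, -8))) = -91667 - (-236090 - (18 - 8*(-9)²)) = -91667 - (-236090 - (18 - 8*81)) = -91667 - (-236090 - (18 - 648)) = -91667 - (-236090 - 1*(-630)) = -91667 - (-236090 + 630) = -91667 - 1*(-235460) = -91667 + 235460 = 143793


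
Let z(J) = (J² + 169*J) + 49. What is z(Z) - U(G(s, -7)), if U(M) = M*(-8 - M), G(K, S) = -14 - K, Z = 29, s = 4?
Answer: 5971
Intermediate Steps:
z(J) = 49 + J² + 169*J
z(Z) - U(G(s, -7)) = (49 + 29² + 169*29) - (-1)*(-14 - 1*4)*(8 + (-14 - 1*4)) = (49 + 841 + 4901) - (-1)*(-14 - 4)*(8 + (-14 - 4)) = 5791 - (-1)*(-18)*(8 - 18) = 5791 - (-1)*(-18)*(-10) = 5791 - 1*(-180) = 5791 + 180 = 5971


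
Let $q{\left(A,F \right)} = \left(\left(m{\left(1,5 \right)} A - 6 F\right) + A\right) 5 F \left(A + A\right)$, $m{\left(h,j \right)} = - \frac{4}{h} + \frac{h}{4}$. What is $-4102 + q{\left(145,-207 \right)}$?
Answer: $- \frac{506211179}{2} \approx -2.5311 \cdot 10^{8}$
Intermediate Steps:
$m{\left(h,j \right)} = - \frac{4}{h} + \frac{h}{4}$ ($m{\left(h,j \right)} = - \frac{4}{h} + h \frac{1}{4} = - \frac{4}{h} + \frac{h}{4}$)
$q{\left(A,F \right)} = 2 A F \left(- 30 F - \frac{55 A}{4}\right)$ ($q{\left(A,F \right)} = \left(\left(\left(- \frac{4}{1} + \frac{1}{4} \cdot 1\right) A - 6 F\right) + A\right) 5 F \left(A + A\right) = \left(\left(\left(\left(-4\right) 1 + \frac{1}{4}\right) A - 6 F\right) + A\right) 5 F 2 A = \left(\left(\left(-4 + \frac{1}{4}\right) A - 6 F\right) + A\right) 5 \cdot 2 A F = \left(\left(- \frac{15 A}{4} - 6 F\right) + A\right) 5 \cdot 2 A F = \left(\left(- 6 F - \frac{15 A}{4}\right) + A\right) 5 \cdot 2 A F = \left(- 6 F - \frac{11 A}{4}\right) 5 \cdot 2 A F = \left(- 30 F - \frac{55 A}{4}\right) 2 A F = 2 A F \left(- 30 F - \frac{55 A}{4}\right)$)
$-4102 + q{\left(145,-207 \right)} = -4102 + \frac{5}{2} \cdot 145 \left(-207\right) \left(\left(-24\right) \left(-207\right) - 1595\right) = -4102 + \frac{5}{2} \cdot 145 \left(-207\right) \left(4968 - 1595\right) = -4102 + \frac{5}{2} \cdot 145 \left(-207\right) 3373 = -4102 - \frac{506202975}{2} = - \frac{506211179}{2}$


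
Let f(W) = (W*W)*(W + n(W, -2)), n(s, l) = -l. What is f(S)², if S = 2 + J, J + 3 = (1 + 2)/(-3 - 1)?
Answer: 2401/4096 ≈ 0.58618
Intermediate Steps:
J = -15/4 (J = -3 + (1 + 2)/(-3 - 1) = -3 + 3/(-4) = -3 + 3*(-¼) = -3 - ¾ = -15/4 ≈ -3.7500)
S = -7/4 (S = 2 - 15/4 = -7/4 ≈ -1.7500)
f(W) = W²*(2 + W) (f(W) = (W*W)*(W - 1*(-2)) = W²*(W + 2) = W²*(2 + W))
f(S)² = ((-7/4)²*(2 - 7/4))² = ((49/16)*(¼))² = (49/64)² = 2401/4096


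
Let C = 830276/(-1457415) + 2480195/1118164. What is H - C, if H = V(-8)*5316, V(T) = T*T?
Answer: 554436205864614779/1629628986060 ≈ 3.4022e+5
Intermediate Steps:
V(T) = T²
C = 2686288662661/1629628986060 (C = 830276*(-1/1457415) + 2480195*(1/1118164) = -830276/1457415 + 2480195/1118164 = 2686288662661/1629628986060 ≈ 1.6484)
H = 340224 (H = (-8)²*5316 = 64*5316 = 340224)
H - C = 340224 - 1*2686288662661/1629628986060 = 340224 - 2686288662661/1629628986060 = 554436205864614779/1629628986060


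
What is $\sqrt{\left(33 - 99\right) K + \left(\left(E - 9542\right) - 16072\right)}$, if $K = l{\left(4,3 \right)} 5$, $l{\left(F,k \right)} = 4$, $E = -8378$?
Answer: $4 i \sqrt{2207} \approx 187.91 i$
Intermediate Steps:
$K = 20$ ($K = 4 \cdot 5 = 20$)
$\sqrt{\left(33 - 99\right) K + \left(\left(E - 9542\right) - 16072\right)} = \sqrt{\left(33 - 99\right) 20 - 33992} = \sqrt{\left(-66\right) 20 - 33992} = \sqrt{-1320 - 33992} = \sqrt{-35312} = 4 i \sqrt{2207}$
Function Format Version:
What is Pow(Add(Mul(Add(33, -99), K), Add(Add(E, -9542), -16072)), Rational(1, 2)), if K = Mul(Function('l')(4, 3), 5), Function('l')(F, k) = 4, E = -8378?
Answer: Mul(4, I, Pow(2207, Rational(1, 2))) ≈ Mul(187.91, I)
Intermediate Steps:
K = 20 (K = Mul(4, 5) = 20)
Pow(Add(Mul(Add(33, -99), K), Add(Add(E, -9542), -16072)), Rational(1, 2)) = Pow(Add(Mul(Add(33, -99), 20), Add(Add(-8378, -9542), -16072)), Rational(1, 2)) = Pow(Add(Mul(-66, 20), Add(-17920, -16072)), Rational(1, 2)) = Pow(Add(-1320, -33992), Rational(1, 2)) = Pow(-35312, Rational(1, 2)) = Mul(4, I, Pow(2207, Rational(1, 2)))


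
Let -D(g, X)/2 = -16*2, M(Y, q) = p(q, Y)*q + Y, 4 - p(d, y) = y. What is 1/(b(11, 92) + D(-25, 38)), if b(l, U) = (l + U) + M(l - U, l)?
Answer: 1/1021 ≈ 0.00097943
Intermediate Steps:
p(d, y) = 4 - y
M(Y, q) = Y + q*(4 - Y) (M(Y, q) = (4 - Y)*q + Y = q*(4 - Y) + Y = Y + q*(4 - Y))
b(l, U) = 2*l - l*(-4 + l - U) (b(l, U) = (l + U) + ((l - U) - l*(-4 + (l - U))) = (U + l) + ((l - U) - l*(-4 + l - U)) = (U + l) + (l - U - l*(-4 + l - U)) = 2*l - l*(-4 + l - U))
D(g, X) = 64 (D(g, X) = -(-32)*2 = -2*(-32) = 64)
1/(b(11, 92) + D(-25, 38)) = 1/(11*(6 + 92 - 1*11) + 64) = 1/(11*(6 + 92 - 11) + 64) = 1/(11*87 + 64) = 1/(957 + 64) = 1/1021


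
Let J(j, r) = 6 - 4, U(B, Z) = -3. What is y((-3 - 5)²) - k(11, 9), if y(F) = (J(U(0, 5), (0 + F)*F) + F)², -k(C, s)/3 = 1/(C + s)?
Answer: 87123/20 ≈ 4356.1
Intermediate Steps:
J(j, r) = 2
k(C, s) = -3/(C + s)
y(F) = (2 + F)²
y((-3 - 5)²) - k(11, 9) = (2 + (-3 - 5)²)² - (-3)/(11 + 9) = (2 + (-8)²)² - (-3)/20 = (2 + 64)² - (-3)/20 = 66² - 1*(-3/20) = 4356 + 3/20 = 87123/20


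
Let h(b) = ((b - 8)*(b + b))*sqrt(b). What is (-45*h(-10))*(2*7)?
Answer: -226800*I*sqrt(10) ≈ -7.1721e+5*I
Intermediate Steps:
h(b) = 2*b**(3/2)*(-8 + b) (h(b) = ((-8 + b)*(2*b))*sqrt(b) = (2*b*(-8 + b))*sqrt(b) = 2*b**(3/2)*(-8 + b))
(-45*h(-10))*(2*7) = (-90*(-10)**(3/2)*(-8 - 10))*(2*7) = -90*(-10*I*sqrt(10))*(-18)*14 = -16200*I*sqrt(10)*14 = -226800*I*sqrt(10)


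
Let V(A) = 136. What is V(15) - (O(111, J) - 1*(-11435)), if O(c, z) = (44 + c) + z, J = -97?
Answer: -11357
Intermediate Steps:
O(c, z) = 44 + c + z
V(15) - (O(111, J) - 1*(-11435)) = 136 - ((44 + 111 - 97) - 1*(-11435)) = 136 - (58 + 11435) = 136 - 1*11493 = 136 - 11493 = -11357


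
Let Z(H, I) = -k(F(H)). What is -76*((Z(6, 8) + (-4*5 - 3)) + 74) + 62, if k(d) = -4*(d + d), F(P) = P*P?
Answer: -25702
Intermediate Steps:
F(P) = P²
k(d) = -8*d
Z(H, I) = 8*H² (Z(H, I) = -(-8)*H² = 8*H²)
-76*((Z(6, 8) + (-4*5 - 3)) + 74) + 62 = -76*((8*6² + (-4*5 - 3)) + 74) + 62 = -76*((8*36 + (-20 - 3)) + 74) + 62 = -76*((288 - 23) + 74) + 62 = -76*(265 + 74) + 62 = -76*339 + 62 = -25764 + 62 = -25702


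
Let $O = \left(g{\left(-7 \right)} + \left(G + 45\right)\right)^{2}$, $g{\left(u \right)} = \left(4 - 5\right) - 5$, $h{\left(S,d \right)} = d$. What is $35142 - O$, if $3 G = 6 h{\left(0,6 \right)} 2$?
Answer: $31173$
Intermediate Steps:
$g{\left(u \right)} = -6$ ($g{\left(u \right)} = \left(4 - 5\right) - 5 = -1 - 5 = -6$)
$G = 24$ ($G = \frac{6 \cdot 6 \cdot 2}{3} = \frac{36 \cdot 2}{3} = \frac{1}{3} \cdot 72 = 24$)
$O = 3969$ ($O = \left(-6 + \left(24 + 45\right)\right)^{2} = \left(-6 + 69\right)^{2} = 63^{2} = 3969$)
$35142 - O = 35142 - 3969 = 31173$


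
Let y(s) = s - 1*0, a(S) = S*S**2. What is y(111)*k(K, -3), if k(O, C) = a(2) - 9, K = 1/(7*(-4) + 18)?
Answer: -111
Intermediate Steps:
a(S) = S**3
K = -1/10 (K = 1/(-28 + 18) = 1/(-10) = -1/10 ≈ -0.10000)
y(s) = s (y(s) = s + 0 = s)
k(O, C) = -1 (k(O, C) = 2**3 - 9 = 8 - 9 = -1)
y(111)*k(K, -3) = 111*(-1) = -111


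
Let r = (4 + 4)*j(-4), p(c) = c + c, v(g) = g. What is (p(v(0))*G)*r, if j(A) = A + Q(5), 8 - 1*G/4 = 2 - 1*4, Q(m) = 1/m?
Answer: 0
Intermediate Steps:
p(c) = 2*c
G = 40 (G = 32 - 4*(2 - 1*4) = 32 - 4*(2 - 4) = 32 - 4*(-2) = 32 + 8 = 40)
j(A) = 1/5 + A (j(A) = A + 1/5 = 1/5 + A)
r = -152/5 (r = (4 + 4)*(1/5 - 4) = 8*(-19/5) = -152/5 ≈ -30.400)
(p(v(0))*G)*r = ((2*0)*40)*(-152/5) = (0*40)*(-152/5) = 0*(-152/5) = 0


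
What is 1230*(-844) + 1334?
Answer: -1036786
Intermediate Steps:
1230*(-844) + 1334 = -1038120 + 1334 = -1036786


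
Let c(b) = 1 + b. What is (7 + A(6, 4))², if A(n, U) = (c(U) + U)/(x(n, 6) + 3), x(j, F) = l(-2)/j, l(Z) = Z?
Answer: 6889/64 ≈ 107.64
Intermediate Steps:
x(j, F) = -2/j
A(n, U) = (1 + 2*U)/(3 - 2/n) (A(n, U) = ((1 + U) + U)/(-2/n + 3) = (1 + 2*U)/(3 - 2/n))
(7 + A(6, 4))² = (7 + 6*(1 + 2*4)/(-2 + 3*6))² = (7 + 6*(1 + 8)/(-2 + 18))² = (7 + 6*9/16)² = (7 + 6*(1/16)*9)² = (7 + 27/8)² = (83/8)² = 6889/64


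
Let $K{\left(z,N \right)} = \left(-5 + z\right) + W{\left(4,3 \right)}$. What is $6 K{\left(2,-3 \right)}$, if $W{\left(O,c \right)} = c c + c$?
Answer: $54$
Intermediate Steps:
$W{\left(O,c \right)} = c + c^{2}$ ($W{\left(O,c \right)} = c^{2} + c = c + c^{2}$)
$K{\left(z,N \right)} = 7 + z$ ($K{\left(z,N \right)} = \left(-5 + z\right) + 3 \left(1 + 3\right) = \left(-5 + z\right) + 3 \cdot 4 = \left(-5 + z\right) + 12 = 7 + z$)
$6 K{\left(2,-3 \right)} = 6 \left(7 + 2\right) = 6 \cdot 9 = 54$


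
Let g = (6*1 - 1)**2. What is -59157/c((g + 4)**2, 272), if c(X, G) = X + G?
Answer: -2817/53 ≈ -53.151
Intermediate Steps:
g = 25 (g = (6 - 1)**2 = 5**2 = 25)
c(X, G) = G + X
-59157/c((g + 4)**2, 272) = -59157/(272 + (25 + 4)**2) = -59157/(272 + 29**2) = -59157/(272 + 841) = -59157/1113 = -59157*1/1113 = -2817/53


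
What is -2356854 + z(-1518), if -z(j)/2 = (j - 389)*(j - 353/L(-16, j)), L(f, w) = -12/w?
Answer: -178458769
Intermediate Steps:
z(j) = -365*j*(-389 + j)/6 (z(j) = -2*(j - 389)*(j - 353*(-j/12)) = -2*(-389 + j)*(j - (-353)*j/12) = -2*(-389 + j)*(j + 353*j/12) = -2*(-389 + j)*365*j/12 = -365*j*(-389 + j)/6)
-2356854 + z(-1518) = -2356854 + (365/6)*(-1518)*(389 - 1*(-1518)) = -2356854 + (365/6)*(-1518)*(389 + 1518) = -2356854 + (365/6)*(-1518)*1907 = -2356854 - 176101915 = -178458769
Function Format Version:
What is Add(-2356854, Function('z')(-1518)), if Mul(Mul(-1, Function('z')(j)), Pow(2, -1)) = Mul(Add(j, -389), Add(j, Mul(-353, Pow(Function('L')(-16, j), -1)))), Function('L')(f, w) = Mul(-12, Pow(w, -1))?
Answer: -178458769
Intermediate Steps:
Function('z')(j) = Mul(Rational(-365, 6), j, Add(-389, j)) (Function('z')(j) = Mul(-2, Mul(Add(j, -389), Add(j, Mul(-353, Pow(Mul(-12, Pow(j, -1)), -1))))) = Mul(-2, Mul(Add(-389, j), Add(j, Mul(-353, Mul(Rational(-1, 12), j))))) = Mul(-2, Mul(Add(-389, j), Add(j, Mul(Rational(353, 12), j)))) = Mul(-2, Mul(Add(-389, j), Mul(Rational(365, 12), j))) = Mul(-2, Mul(Rational(365, 12), j, Add(-389, j))) = Mul(Rational(-365, 6), j, Add(-389, j)))
Add(-2356854, Function('z')(-1518)) = Add(-2356854, Mul(Rational(365, 6), -1518, Add(389, Mul(-1, -1518)))) = Add(-2356854, Mul(Rational(365, 6), -1518, Add(389, 1518))) = Add(-2356854, Mul(Rational(365, 6), -1518, 1907)) = Add(-2356854, -176101915) = -178458769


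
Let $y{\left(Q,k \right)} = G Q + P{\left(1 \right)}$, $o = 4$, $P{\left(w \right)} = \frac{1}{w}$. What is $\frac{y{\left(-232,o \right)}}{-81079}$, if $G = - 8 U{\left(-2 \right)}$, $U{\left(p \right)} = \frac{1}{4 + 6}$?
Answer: $- \frac{933}{405395} \approx -0.0023015$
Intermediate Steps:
$U{\left(p \right)} = \frac{1}{10}$
$G = - \frac{4}{5}$ ($G = \left(-8\right) \frac{1}{10} = - \frac{4}{5} \approx -0.8$)
$y{\left(Q,k \right)} = 1 - \frac{4 Q}{5}$ ($y{\left(Q,k \right)} = - \frac{4 Q}{5} + 1^{-1} = - \frac{4 Q}{5} + 1 = 1 - \frac{4 Q}{5}$)
$\frac{y{\left(-232,o \right)}}{-81079} = \frac{1 - - \frac{928}{5}}{-81079} = \left(1 + \frac{928}{5}\right) \left(- \frac{1}{81079}\right) = \frac{933}{5} \left(- \frac{1}{81079}\right) = - \frac{933}{405395}$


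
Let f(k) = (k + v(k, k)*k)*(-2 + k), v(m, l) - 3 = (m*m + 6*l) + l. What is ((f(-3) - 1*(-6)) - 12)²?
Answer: 15876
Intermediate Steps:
v(m, l) = 3 + m² + 7*l (v(m, l) = 3 + ((m*m + 6*l) + l) = 3 + ((m² + 6*l) + l) = 3 + (m² + 7*l) = 3 + m² + 7*l)
f(k) = (-2 + k)*(k + k*(3 + k² + 7*k)) (f(k) = (k + (3 + k² + 7*k)*k)*(-2 + k) = (k + k*(3 + k² + 7*k))*(-2 + k) = (-2 + k)*(k + k*(3 + k² + 7*k)))
((f(-3) - 1*(-6)) - 12)² = ((-3*(-8 + (-3)³ - 10*(-3) + 5*(-3)²) - 1*(-6)) - 12)² = ((-3*(-8 - 27 + 30 + 5*9) + 6) - 12)² = ((-3*(-8 - 27 + 30 + 45) + 6) - 12)² = ((-3*40 + 6) - 12)² = ((-120 + 6) - 12)² = (-114 - 12)² = (-126)² = 15876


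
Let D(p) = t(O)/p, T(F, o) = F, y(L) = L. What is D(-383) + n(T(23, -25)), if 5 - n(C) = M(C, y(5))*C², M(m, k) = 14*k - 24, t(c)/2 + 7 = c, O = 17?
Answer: -9318027/383 ≈ -24329.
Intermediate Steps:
t(c) = -14 + 2*c
M(m, k) = -24 + 14*k
D(p) = 20/p (D(p) = (-14 + 2*17)/p = (-14 + 34)/p = 20/p)
n(C) = 5 - 46*C² (n(C) = 5 - (-24 + 14*5)*C² = 5 - (-24 + 70)*C² = 5 - 46*C²)
D(-383) + n(T(23, -25)) = 20/(-383) + (5 - 46*23²) = 20*(-1/383) + (5 - 46*529) = -20/383 + (5 - 24334) = -20/383 - 24329 = -9318027/383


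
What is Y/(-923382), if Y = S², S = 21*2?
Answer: -98/51299 ≈ -0.0019104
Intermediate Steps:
S = 42
Y = 1764 (Y = 42² = 1764)
Y/(-923382) = 1764/(-923382) = 1764*(-1/923382) = -98/51299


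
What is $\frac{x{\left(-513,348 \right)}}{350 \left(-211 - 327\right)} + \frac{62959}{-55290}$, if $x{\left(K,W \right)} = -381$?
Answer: $- \frac{1183411421}{1041110700} \approx -1.1367$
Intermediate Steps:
$\frac{x{\left(-513,348 \right)}}{350 \left(-211 - 327\right)} + \frac{62959}{-55290} = - \frac{381}{350 \left(-211 - 327\right)} + \frac{62959}{-55290} = - \frac{381}{350 \left(-538\right)} + 62959 \left(- \frac{1}{55290}\right) = - \frac{381}{-188300} - \frac{62959}{55290} = \left(-381\right) \left(- \frac{1}{188300}\right) - \frac{62959}{55290} = \frac{381}{188300} - \frac{62959}{55290} = - \frac{1183411421}{1041110700}$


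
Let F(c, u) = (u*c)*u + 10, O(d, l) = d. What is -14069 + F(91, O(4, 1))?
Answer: -12603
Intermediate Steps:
F(c, u) = 10 + c*u**2 (F(c, u) = (c*u)*u + 10 = c*u**2 + 10 = 10 + c*u**2)
-14069 + F(91, O(4, 1)) = -14069 + (10 + 91*4**2) = -14069 + (10 + 91*16) = -14069 + (10 + 1456) = -14069 + 1466 = -12603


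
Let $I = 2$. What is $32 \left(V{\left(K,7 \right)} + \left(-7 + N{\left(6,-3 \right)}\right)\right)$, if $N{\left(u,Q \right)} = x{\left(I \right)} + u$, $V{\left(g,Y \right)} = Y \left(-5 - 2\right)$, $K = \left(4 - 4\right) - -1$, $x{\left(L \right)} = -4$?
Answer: $-1728$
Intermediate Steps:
$K = 1$ ($K = 0 + 1 = 1$)
$V{\left(g,Y \right)} = - 7 Y$ ($V{\left(g,Y \right)} = Y \left(-7\right) = - 7 Y$)
$N{\left(u,Q \right)} = -4 + u$
$32 \left(V{\left(K,7 \right)} + \left(-7 + N{\left(6,-3 \right)}\right)\right) = 32 \left(\left(-7\right) 7 + \left(-7 + \left(-4 + 6\right)\right)\right) = 32 \left(-49 + \left(-7 + 2\right)\right) = 32 \left(-49 - 5\right) = 32 \left(-54\right) = -1728$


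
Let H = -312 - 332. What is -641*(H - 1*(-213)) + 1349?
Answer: 277620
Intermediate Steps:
H = -644
-641*(H - 1*(-213)) + 1349 = -641*(-644 - 1*(-213)) + 1349 = -641*(-644 + 213) + 1349 = -641*(-431) + 1349 = 276271 + 1349 = 277620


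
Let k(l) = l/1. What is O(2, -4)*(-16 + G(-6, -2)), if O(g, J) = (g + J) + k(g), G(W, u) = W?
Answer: 0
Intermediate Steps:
k(l) = l (k(l) = l*1 = l)
O(g, J) = J + 2*g (O(g, J) = (g + J) + g = (J + g) + g = J + 2*g)
O(2, -4)*(-16 + G(-6, -2)) = (-4 + 2*2)*(-16 - 6) = (-4 + 4)*(-22) = 0*(-22) = 0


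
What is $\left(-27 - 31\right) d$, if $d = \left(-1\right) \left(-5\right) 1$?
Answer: $-290$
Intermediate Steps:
$d = 5$ ($d = 5 \cdot 1 = 5$)
$\left(-27 - 31\right) d = \left(-27 - 31\right) 5 = \left(-58\right) 5 = -290$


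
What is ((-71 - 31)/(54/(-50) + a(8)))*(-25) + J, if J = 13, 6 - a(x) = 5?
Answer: -31862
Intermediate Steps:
a(x) = 1 (a(x) = 6 - 1*5 = 6 - 5 = 1)
((-71 - 31)/(54/(-50) + a(8)))*(-25) + J = ((-71 - 31)/(54/(-50) + 1))*(-25) + 13 = -102/(54*(-1/50) + 1)*(-25) + 13 = -102/(-27/25 + 1)*(-25) + 13 = -102/(-2/25)*(-25) + 13 = -102*(-25/2)*(-25) + 13 = 1275*(-25) + 13 = -31875 + 13 = -31862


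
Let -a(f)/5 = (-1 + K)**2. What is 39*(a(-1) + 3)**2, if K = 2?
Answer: 156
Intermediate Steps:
a(f) = -5 (a(f) = -5*(-1 + 2)**2 = -5*1**2 = -5*1 = -5)
39*(a(-1) + 3)**2 = 39*(-5 + 3)**2 = 39*(-2)**2 = 39*4 = 156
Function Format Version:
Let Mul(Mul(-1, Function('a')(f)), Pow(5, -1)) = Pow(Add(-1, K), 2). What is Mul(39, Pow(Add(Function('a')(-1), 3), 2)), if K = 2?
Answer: 156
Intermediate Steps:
Function('a')(f) = -5 (Function('a')(f) = Mul(-5, Pow(Add(-1, 2), 2)) = Mul(-5, Pow(1, 2)) = Mul(-5, 1) = -5)
Mul(39, Pow(Add(Function('a')(-1), 3), 2)) = Mul(39, Pow(Add(-5, 3), 2)) = Mul(39, Pow(-2, 2)) = Mul(39, 4) = 156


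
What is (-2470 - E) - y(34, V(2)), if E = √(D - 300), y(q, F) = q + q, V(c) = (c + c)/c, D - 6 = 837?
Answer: -2538 - √543 ≈ -2561.3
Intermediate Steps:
D = 843 (D = 6 + 837 = 843)
V(c) = 2 (V(c) = (2*c)/c = 2)
y(q, F) = 2*q
E = √543 (E = √(843 - 300) = √543 ≈ 23.302)
(-2470 - E) - y(34, V(2)) = (-2470 - √543) - 2*34 = (-2470 - √543) - 1*68 = (-2470 - √543) - 68 = -2538 - √543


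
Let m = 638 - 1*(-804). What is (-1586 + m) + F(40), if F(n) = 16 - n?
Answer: -168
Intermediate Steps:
m = 1442 (m = 638 + 804 = 1442)
(-1586 + m) + F(40) = (-1586 + 1442) + (16 - 1*40) = -144 + (16 - 40) = -144 - 24 = -168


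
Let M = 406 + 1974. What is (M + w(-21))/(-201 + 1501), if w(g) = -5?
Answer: 95/52 ≈ 1.8269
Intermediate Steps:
M = 2380
(M + w(-21))/(-201 + 1501) = (2380 - 5)/(-201 + 1501) = 2375/1300 = 2375*(1/1300) = 95/52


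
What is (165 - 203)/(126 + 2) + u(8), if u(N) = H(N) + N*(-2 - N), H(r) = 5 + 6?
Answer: -4435/64 ≈ -69.297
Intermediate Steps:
H(r) = 11
u(N) = 11 + N*(-2 - N)
(165 - 203)/(126 + 2) + u(8) = (165 - 203)/(126 + 2) + (11 - 1*8² - 2*8) = -38/128 + (11 - 1*64 - 16) = -38*1/128 + (11 - 64 - 16) = -19/64 - 69 = -4435/64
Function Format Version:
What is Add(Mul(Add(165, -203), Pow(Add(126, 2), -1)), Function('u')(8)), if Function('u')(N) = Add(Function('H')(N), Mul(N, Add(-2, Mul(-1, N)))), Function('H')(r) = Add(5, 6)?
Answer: Rational(-4435, 64) ≈ -69.297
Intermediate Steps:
Function('H')(r) = 11
Function('u')(N) = Add(11, Mul(N, Add(-2, Mul(-1, N))))
Add(Mul(Add(165, -203), Pow(Add(126, 2), -1)), Function('u')(8)) = Add(Mul(Add(165, -203), Pow(Add(126, 2), -1)), Add(11, Mul(-1, Pow(8, 2)), Mul(-2, 8))) = Add(Mul(-38, Pow(128, -1)), Add(11, Mul(-1, 64), -16)) = Add(Mul(-38, Rational(1, 128)), Add(11, -64, -16)) = Add(Rational(-19, 64), -69) = Rational(-4435, 64)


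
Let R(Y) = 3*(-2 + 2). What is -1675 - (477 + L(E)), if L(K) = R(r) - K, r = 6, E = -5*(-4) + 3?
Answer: -2129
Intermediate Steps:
E = 23 (E = 20 + 3 = 23)
R(Y) = 0 (R(Y) = 3*0 = 0)
L(K) = -K (L(K) = 0 - K = -K)
-1675 - (477 + L(E)) = -1675 - (477 - 1*23) = -1675 - (477 - 23) = -1675 - 1*454 = -1675 - 454 = -2129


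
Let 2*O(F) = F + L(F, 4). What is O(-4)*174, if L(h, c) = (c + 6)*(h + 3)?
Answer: -1218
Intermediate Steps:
L(h, c) = (3 + h)*(6 + c) (L(h, c) = (6 + c)*(3 + h) = (3 + h)*(6 + c))
O(F) = 15 + 11*F/2 (O(F) = (F + (18 + 3*4 + 6*F + 4*F))/2 = (F + (18 + 12 + 6*F + 4*F))/2 = (F + (30 + 10*F))/2 = (30 + 11*F)/2 = 15 + 11*F/2)
O(-4)*174 = (15 + (11/2)*(-4))*174 = (15 - 22)*174 = -7*174 = -1218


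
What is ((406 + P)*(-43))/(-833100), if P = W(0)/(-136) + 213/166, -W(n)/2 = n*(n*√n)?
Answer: 2907187/138294600 ≈ 0.021022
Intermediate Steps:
W(n) = -2*n^(5/2) (W(n) = -2*n*n*√n = -2*n*n^(3/2) = -2*n^(5/2))
P = 213/166 (P = -2*0^(5/2)/(-136) + 213/166 = -2*0*(-1/136) + 213*(1/166) = 0*(-1/136) + 213/166 = 0 + 213/166 = 213/166 ≈ 1.2831)
((406 + P)*(-43))/(-833100) = ((406 + 213/166)*(-43))/(-833100) = ((67609/166)*(-43))*(-1/833100) = -2907187/166*(-1/833100) = 2907187/138294600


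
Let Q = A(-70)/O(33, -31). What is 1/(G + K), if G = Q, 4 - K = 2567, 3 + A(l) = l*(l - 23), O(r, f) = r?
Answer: -11/26024 ≈ -0.00042269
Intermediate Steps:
A(l) = -3 + l*(-23 + l) (A(l) = -3 + l*(l - 23) = -3 + l*(-23 + l))
K = -2563 (K = 4 - 1*2567 = 4 - 2567 = -2563)
Q = 2169/11 (Q = (-3 + (-70)² - 23*(-70))/33 = (-3 + 4900 + 1610)*(1/33) = 6507*(1/33) = 2169/11 ≈ 197.18)
G = 2169/11 ≈ 197.18
1/(G + K) = 1/(2169/11 - 2563) = 1/(-26024/11) = -11/26024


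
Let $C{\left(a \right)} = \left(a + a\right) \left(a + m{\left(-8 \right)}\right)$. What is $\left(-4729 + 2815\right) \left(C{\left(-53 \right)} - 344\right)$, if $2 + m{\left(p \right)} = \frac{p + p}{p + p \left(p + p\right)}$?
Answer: $- \frac{52636276}{5} \approx -1.0527 \cdot 10^{7}$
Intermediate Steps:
$m{\left(p \right)} = -2 + \frac{2 p}{p + 2 p^{2}}$ ($m{\left(p \right)} = -2 + \frac{p + p}{p + p \left(p + p\right)} = -2 + \frac{2 p}{p + p 2 p} = -2 + \frac{2 p}{p + 2 p^{2}}$)
$C{\left(a \right)} = 2 a \left(- \frac{32}{15} + a\right)$ ($C{\left(a \right)} = \left(a + a\right) \left(a - - \frac{32}{1 + 2 \left(-8\right)}\right) = 2 a \left(a - - \frac{32}{1 - 16}\right) = 2 a \left(a - - \frac{32}{-15}\right) = 2 a \left(a - \left(-32\right) \left(- \frac{1}{15}\right)\right) = 2 a \left(a - \frac{32}{15}\right) = 2 a \left(- \frac{32}{15} + a\right)$)
$\left(-4729 + 2815\right) \left(C{\left(-53 \right)} - 344\right) = \left(-4729 + 2815\right) \left(\frac{2}{15} \left(-53\right) \left(-32 + 15 \left(-53\right)\right) - 344\right) = - 1914 \left(\frac{2}{15} \left(-53\right) \left(-32 - 795\right) - 344\right) = - 1914 \left(\frac{2}{15} \left(-53\right) \left(-827\right) - 344\right) = - 1914 \left(\frac{87662}{15} - 344\right) = \left(-1914\right) \frac{82502}{15} = - \frac{52636276}{5}$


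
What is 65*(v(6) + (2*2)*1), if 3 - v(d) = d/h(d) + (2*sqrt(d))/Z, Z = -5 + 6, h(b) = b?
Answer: 390 - 130*sqrt(6) ≈ 71.566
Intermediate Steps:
Z = 1
v(d) = 2 - 2*sqrt(d) (v(d) = 3 - (d/d + (2*sqrt(d))/1) = 3 - (1 + (2*sqrt(d))*1) = 3 - (1 + 2*sqrt(d)) = 3 + (-1 - 2*sqrt(d)) = 2 - 2*sqrt(d))
65*(v(6) + (2*2)*1) = 65*((2 - 2*sqrt(6)) + (2*2)*1) = 65*((2 - 2*sqrt(6)) + 4*1) = 65*((2 - 2*sqrt(6)) + 4) = 65*(6 - 2*sqrt(6)) = 390 - 130*sqrt(6)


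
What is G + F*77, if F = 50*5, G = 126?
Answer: 19376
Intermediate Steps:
F = 250
G + F*77 = 126 + 250*77 = 126 + 19250 = 19376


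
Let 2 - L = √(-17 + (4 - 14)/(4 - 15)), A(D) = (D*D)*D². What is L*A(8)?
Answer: 8192 - 4096*I*√1947/11 ≈ 8192.0 - 16430.0*I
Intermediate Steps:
A(D) = D⁴ (A(D) = D²*D² = D⁴)
L = 2 - I*√1947/11 (L = 2 - √(-17 + (4 - 14)/(4 - 15)) = 2 - √(-17 - 10/(-11)) = 2 - √(-17 - 10*(-1/11)) = 2 - √(-17 + 10/11) = 2 - √(-177/11) = 2 - I*√1947/11 ≈ 2.0 - 4.0113*I)
L*A(8) = (2 - I*√1947/11)*8⁴ = (2 - I*√1947/11)*4096 = 8192 - 4096*I*√1947/11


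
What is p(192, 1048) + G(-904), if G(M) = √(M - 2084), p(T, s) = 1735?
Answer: 1735 + 6*I*√83 ≈ 1735.0 + 54.663*I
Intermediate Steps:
G(M) = √(-2084 + M)
p(192, 1048) + G(-904) = 1735 + √(-2084 - 904) = 1735 + √(-2988) = 1735 + 6*I*√83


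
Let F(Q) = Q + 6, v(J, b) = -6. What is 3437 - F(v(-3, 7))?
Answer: 3437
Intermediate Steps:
F(Q) = 6 + Q
3437 - F(v(-3, 7)) = 3437 - (6 - 6) = 3437 - 1*0 = 3437 + 0 = 3437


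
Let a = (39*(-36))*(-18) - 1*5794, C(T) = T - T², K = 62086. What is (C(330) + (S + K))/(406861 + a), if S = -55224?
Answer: -101708/426339 ≈ -0.23856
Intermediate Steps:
a = 19478 (a = -1404*(-18) - 5794 = 25272 - 5794 = 19478)
(C(330) + (S + K))/(406861 + a) = (330*(1 - 1*330) + (-55224 + 62086))/(406861 + 19478) = (330*(1 - 330) + 6862)/426339 = (330*(-329) + 6862)*(1/426339) = (-108570 + 6862)*(1/426339) = -101708*1/426339 = -101708/426339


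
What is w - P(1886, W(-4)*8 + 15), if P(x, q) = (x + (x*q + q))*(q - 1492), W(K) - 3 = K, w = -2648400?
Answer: 19767675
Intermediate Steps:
W(K) = 3 + K
P(x, q) = (-1492 + q)*(q + x + q*x) (P(x, q) = (x + (q*x + q))*(-1492 + q) = (x + (q + q*x))*(-1492 + q) = (q + x + q*x)*(-1492 + q) = (-1492 + q)*(q + x + q*x))
w - P(1886, W(-4)*8 + 15) = -2648400 - (((3 - 4)*8 + 15)² - 1492*((3 - 4)*8 + 15) - 1492*1886 + 1886*((3 - 4)*8 + 15)² - 1491*((3 - 4)*8 + 15)*1886) = -2648400 - ((-1*8 + 15)² - 1492*(-1*8 + 15) - 2813912 + 1886*(-1*8 + 15)² - 1491*(-1*8 + 15)*1886) = -2648400 - ((-8 + 15)² - 1492*(-8 + 15) - 2813912 + 1886*(-8 + 15)² - 1491*(-8 + 15)*1886) = -2648400 - (7² - 1492*7 - 2813912 + 1886*7² - 1491*7*1886) = -2648400 - (49 - 10444 - 2813912 + 1886*49 - 19684182) = -2648400 - (49 - 10444 - 2813912 + 92414 - 19684182) = -2648400 - 1*(-22416075) = -2648400 + 22416075 = 19767675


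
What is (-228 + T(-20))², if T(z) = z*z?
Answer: 29584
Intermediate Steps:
T(z) = z²
(-228 + T(-20))² = (-228 + (-20)²)² = (-228 + 400)² = 172² = 29584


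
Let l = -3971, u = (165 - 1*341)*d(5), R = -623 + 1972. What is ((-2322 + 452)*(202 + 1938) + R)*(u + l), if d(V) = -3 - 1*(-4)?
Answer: 16589870297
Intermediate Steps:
R = 1349
d(V) = 1 (d(V) = -3 + 4 = 1)
u = -176 (u = (165 - 1*341)*1 = (165 - 341)*1 = -176*1 = -176)
((-2322 + 452)*(202 + 1938) + R)*(u + l) = ((-2322 + 452)*(202 + 1938) + 1349)*(-176 - 3971) = (-1870*2140 + 1349)*(-4147) = (-4001800 + 1349)*(-4147) = -4000451*(-4147) = 16589870297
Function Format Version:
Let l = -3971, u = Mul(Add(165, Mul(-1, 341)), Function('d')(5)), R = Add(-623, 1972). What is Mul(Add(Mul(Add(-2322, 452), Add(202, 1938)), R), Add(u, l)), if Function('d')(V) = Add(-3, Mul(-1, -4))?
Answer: 16589870297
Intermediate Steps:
R = 1349
Function('d')(V) = 1 (Function('d')(V) = Add(-3, 4) = 1)
u = -176 (u = Mul(Add(165, Mul(-1, 341)), 1) = Mul(Add(165, -341), 1) = Mul(-176, 1) = -176)
Mul(Add(Mul(Add(-2322, 452), Add(202, 1938)), R), Add(u, l)) = Mul(Add(Mul(Add(-2322, 452), Add(202, 1938)), 1349), Add(-176, -3971)) = Mul(Add(Mul(-1870, 2140), 1349), -4147) = Mul(Add(-4001800, 1349), -4147) = Mul(-4000451, -4147) = 16589870297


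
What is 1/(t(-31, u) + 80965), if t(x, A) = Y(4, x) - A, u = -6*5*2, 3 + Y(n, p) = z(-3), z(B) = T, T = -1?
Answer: 1/81021 ≈ 1.2342e-5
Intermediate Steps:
z(B) = -1
Y(n, p) = -4 (Y(n, p) = -3 - 1 = -4)
u = -60 (u = -30*2 = -60)
t(x, A) = -4 - A
1/(t(-31, u) + 80965) = 1/((-4 - 1*(-60)) + 80965) = 1/((-4 + 60) + 80965) = 1/(56 + 80965) = 1/81021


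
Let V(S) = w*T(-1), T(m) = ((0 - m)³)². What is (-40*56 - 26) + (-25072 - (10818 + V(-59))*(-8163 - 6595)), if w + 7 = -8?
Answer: 159403336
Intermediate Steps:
w = -15 (w = -7 - 8 = -15)
T(m) = m⁶ (T(m) = ((-m)³)² = (-m³)² = m⁶)
V(S) = -15 (V(S) = -15*(-1)⁶ = -15*1 = -15)
(-40*56 - 26) + (-25072 - (10818 + V(-59))*(-8163 - 6595)) = (-40*56 - 26) + (-25072 - (10818 - 15)*(-8163 - 6595)) = (-2240 - 26) + (-25072 - 10803*(-14758)) = -2266 + (-25072 - 1*(-159430674)) = -2266 + (-25072 + 159430674) = -2266 + 159405602 = 159403336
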